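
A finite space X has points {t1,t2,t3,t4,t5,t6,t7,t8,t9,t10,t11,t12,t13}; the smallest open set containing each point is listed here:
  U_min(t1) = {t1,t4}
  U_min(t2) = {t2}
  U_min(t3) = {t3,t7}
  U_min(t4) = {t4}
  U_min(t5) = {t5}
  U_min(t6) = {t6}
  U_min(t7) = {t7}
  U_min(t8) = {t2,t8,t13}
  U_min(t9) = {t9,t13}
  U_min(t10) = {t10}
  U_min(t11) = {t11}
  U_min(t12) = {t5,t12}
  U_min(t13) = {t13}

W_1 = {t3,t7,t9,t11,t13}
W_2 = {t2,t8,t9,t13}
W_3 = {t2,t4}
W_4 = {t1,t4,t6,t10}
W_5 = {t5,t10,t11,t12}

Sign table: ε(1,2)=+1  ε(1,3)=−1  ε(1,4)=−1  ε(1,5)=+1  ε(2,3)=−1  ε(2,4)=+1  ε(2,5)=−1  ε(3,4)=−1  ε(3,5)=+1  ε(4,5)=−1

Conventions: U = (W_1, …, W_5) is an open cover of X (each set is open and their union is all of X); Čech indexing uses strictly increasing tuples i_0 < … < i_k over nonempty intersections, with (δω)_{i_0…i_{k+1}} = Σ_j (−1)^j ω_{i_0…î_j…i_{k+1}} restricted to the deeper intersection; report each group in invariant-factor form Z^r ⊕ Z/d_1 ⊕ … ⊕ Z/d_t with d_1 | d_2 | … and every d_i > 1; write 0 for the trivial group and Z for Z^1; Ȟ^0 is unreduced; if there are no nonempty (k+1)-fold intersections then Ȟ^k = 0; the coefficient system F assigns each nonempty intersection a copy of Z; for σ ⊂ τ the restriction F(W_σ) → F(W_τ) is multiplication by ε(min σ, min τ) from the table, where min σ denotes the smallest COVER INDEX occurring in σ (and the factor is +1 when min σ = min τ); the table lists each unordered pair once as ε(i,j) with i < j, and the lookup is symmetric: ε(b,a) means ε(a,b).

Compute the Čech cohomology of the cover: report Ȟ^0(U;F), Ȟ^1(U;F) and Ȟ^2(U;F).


nerve of the cover:
  W12={t9,t13} W15={t11} W23={t2} W34={t4} W45={t10}
C dims 5,5; δ0: rk 5, SNF 1^4·2
Ȟ^0 = (5 − 5) − 0 = 0, so Ȟ^0 ≅ 0
Ȟ^1 = (5 − 0) − 5 = 0 plus torsion [2], so Ȟ^1 ≅ Z/2
Ȟ^2 = (0 − 0) − 0 = 0, so Ȟ^2 ≅ 0

Ȟ^0(U;F) ≅ 0; Ȟ^1(U;F) ≅ Z/2; Ȟ^2(U;F) ≅ 0


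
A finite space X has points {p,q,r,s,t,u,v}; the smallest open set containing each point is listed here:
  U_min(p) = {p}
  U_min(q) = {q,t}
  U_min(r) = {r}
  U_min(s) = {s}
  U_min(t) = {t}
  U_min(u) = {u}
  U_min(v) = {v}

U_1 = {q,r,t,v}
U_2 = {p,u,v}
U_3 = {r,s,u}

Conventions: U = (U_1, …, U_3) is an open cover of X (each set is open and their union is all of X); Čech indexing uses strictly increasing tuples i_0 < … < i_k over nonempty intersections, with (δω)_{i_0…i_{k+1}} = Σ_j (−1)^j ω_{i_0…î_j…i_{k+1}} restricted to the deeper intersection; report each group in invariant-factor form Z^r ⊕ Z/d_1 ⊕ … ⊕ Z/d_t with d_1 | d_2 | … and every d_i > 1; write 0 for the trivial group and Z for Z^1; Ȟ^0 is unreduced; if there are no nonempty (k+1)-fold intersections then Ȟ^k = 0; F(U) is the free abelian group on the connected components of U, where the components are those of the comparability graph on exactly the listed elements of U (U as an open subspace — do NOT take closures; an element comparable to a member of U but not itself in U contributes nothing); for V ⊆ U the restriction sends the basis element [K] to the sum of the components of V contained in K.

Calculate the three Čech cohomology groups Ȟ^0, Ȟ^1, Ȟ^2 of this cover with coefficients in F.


Ȟ^0 = Z^6, Ȟ^1 = 0, Ȟ^2 = 0

nerve simplices:
  U12={v} U13={r} U23={u}
components per intersection:
  U1: {q,t} {r} {v}
  U2: {p} {u} {v}
  U3: {r} {s} {u}
  U12: {v}
  U13: {r}
  U23: {u}
C dims 9,3; δ0: rk 3, SNF 1^3
degree 0: 9−3−0 = 6 → Ȟ^0 ≅ Z^6
degree 1: 3−0−3 = 0 → Ȟ^1 ≅ 0
degree 2: 0−0−0 = 0 → Ȟ^2 ≅ 0


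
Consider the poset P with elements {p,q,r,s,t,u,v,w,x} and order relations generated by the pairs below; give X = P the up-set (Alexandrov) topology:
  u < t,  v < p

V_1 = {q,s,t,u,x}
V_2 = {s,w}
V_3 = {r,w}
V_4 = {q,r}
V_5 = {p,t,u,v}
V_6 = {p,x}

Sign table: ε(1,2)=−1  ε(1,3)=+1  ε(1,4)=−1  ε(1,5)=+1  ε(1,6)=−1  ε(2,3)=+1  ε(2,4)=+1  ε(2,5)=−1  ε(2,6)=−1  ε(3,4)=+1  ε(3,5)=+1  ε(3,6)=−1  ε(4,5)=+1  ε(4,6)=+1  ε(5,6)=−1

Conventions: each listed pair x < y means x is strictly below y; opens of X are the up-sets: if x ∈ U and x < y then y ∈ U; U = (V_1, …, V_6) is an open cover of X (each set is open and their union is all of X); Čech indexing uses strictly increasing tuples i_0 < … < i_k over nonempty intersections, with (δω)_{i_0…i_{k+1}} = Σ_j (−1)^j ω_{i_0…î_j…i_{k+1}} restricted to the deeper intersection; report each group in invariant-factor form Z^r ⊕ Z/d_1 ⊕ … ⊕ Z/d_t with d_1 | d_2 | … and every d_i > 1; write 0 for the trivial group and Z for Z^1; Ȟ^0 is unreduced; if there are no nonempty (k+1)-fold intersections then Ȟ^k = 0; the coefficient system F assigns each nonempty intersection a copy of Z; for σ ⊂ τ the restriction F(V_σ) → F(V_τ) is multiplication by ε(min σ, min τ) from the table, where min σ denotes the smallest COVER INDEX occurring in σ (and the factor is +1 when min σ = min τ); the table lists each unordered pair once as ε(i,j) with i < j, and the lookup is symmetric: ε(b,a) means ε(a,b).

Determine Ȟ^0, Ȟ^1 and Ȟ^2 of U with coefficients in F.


Ȟ^0 ≅ Z, Ȟ^1 ≅ Z^2, Ȟ^2 ≅ 0

cover nerve:
  V12={s} V14={q} V15={t,u} V16={x} V23={w} V34={r} V56={p}
C dims 6,7; δ0: rk 5, SNF 1^5
Ȟ^0: (6−5)−0=1 ⇒ Z
Ȟ^1: (7−0)−5=2 ⇒ Z^2
Ȟ^2: (0−0)−0=0 ⇒ 0


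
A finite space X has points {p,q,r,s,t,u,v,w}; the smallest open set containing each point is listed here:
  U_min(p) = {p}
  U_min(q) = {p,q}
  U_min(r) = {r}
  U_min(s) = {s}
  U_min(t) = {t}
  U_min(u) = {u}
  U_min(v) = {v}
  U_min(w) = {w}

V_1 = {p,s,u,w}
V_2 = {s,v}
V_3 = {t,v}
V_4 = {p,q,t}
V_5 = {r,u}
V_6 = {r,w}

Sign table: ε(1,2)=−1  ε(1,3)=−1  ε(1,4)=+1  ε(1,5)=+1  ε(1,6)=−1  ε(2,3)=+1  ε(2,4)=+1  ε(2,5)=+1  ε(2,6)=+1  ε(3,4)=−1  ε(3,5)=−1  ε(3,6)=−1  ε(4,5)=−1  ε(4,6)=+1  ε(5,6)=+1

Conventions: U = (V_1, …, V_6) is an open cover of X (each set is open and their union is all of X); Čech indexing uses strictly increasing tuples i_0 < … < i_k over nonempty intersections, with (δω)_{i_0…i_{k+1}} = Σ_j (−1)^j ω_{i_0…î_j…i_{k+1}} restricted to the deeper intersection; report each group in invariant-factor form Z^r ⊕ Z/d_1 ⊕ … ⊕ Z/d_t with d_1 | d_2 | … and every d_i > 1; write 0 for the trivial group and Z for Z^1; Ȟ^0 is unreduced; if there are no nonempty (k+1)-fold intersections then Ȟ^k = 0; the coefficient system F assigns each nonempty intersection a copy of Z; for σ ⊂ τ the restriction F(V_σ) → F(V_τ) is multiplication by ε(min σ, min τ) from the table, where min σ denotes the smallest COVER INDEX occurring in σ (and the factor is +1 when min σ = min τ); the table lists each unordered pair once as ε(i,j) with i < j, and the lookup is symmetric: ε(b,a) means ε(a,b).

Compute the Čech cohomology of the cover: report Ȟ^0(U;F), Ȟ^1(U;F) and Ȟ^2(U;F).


intersection data:
  V12={s} V14={p} V15={u} V16={w} V23={v} V34={t} V56={r}
C dims 6,7; δ0: rk 6, SNF 1^5·2
Ȟ^0 = (6 − 6) − 0 = 0, so Ȟ^0 ≅ 0
Ȟ^1 = (7 − 0) − 6 = 1 plus torsion [2], so Ȟ^1 ≅ Z ⊕ Z/2
Ȟ^2 = (0 − 0) − 0 = 0, so Ȟ^2 ≅ 0

Ȟ^0 ≅ 0, Ȟ^1 ≅ Z ⊕ Z/2 and Ȟ^2 ≅ 0


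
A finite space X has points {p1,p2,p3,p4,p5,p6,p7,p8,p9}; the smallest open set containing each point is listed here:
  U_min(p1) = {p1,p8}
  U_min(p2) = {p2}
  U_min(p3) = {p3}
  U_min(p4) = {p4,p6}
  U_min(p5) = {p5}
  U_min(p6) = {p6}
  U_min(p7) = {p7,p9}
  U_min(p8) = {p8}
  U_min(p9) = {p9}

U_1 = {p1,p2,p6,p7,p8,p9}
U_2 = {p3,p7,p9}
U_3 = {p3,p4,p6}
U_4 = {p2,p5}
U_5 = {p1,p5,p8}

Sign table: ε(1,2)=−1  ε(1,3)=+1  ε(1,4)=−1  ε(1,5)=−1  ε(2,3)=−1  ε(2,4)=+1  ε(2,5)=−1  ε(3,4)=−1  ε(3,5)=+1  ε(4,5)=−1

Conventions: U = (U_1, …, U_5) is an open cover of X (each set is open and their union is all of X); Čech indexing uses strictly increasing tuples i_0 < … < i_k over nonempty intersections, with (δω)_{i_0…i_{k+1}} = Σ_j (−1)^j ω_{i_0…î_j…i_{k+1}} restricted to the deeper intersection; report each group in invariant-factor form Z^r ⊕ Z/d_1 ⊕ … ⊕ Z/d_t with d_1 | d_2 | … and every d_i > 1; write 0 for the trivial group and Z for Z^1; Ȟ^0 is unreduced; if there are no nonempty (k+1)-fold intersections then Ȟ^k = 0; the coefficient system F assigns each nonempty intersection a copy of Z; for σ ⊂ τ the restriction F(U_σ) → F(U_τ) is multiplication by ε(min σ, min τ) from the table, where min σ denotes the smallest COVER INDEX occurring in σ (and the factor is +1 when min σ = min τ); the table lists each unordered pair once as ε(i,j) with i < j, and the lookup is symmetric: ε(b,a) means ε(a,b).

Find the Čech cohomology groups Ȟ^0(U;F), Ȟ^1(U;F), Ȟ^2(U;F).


cover nerve:
  U12={p7,p9} U13={p6} U14={p2} U15={p1,p8} U23={p3} U45={p5}
C dims 5,6; δ0: rk 5, SNF 1^4·2
Ȟ^0: (5−5)−0=0 ⇒ 0
Ȟ^1: (6−0)−5=1 plus torsion [2] ⇒ Z ⊕ Z/2
Ȟ^2: (0−0)−0=0 ⇒ 0

Ȟ^0 = 0,  Ȟ^1 = Z ⊕ Z/2,  Ȟ^2 = 0


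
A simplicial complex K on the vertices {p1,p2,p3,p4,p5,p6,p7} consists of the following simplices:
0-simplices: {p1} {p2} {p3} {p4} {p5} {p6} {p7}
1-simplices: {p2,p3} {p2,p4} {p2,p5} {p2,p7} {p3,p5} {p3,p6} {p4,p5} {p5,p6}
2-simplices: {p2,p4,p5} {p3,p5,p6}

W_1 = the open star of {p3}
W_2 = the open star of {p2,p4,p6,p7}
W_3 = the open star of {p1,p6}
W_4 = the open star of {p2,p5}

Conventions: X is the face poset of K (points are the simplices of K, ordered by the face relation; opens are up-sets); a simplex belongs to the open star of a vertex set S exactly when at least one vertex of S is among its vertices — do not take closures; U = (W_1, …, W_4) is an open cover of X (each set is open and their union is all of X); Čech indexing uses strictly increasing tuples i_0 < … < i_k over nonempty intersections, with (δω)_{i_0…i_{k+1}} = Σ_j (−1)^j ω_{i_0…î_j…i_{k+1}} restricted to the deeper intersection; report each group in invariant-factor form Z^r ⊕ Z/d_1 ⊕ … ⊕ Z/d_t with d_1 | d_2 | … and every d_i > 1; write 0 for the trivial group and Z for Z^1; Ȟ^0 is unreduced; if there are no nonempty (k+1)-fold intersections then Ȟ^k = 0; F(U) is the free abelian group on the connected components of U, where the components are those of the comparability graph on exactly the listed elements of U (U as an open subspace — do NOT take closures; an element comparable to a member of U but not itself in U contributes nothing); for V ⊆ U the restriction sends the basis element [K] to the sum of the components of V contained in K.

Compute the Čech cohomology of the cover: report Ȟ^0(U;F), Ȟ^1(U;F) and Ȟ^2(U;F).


Ȟ^0(U;F) ≅ Z^2; Ȟ^1(U;F) ≅ Z; Ȟ^2(U;F) ≅ 0

cover nerve:
  W1={{p3},{p2,p3},{p3,p5},{p3,p6},{p3,p5,p6}} W2={{p2},{p4},{p6},{p7},{p2,p3},{p2,p4},{p2,p5},{p2,p7},{p3,p6},{p4,p5},{p5,p6},{p2,p4,p5},{p3,p5,p6}} W3={{p1},{p6},{p3,p6},{p5,p6},{p3,p5,p6}} W4={{p2},{p5},{p2,p3},{p2,p4},{p2,p5},{p2,p7},{p3,p5},{p4,p5},{p5,p6},{p2,p4,p5},{p3,p5,p6}}
  W12={{p2,p3},{p3,p6},{p3,p5,p6}} W13={{p3,p6},{p3,p5,p6}} W14={{p2,p3},{p3,p5},{p3,p5,p6}} W23={{p6},{p3,p6},{p5,p6},{p3,p5,p6}} W24={{p2},{p2,p3},{p2,p4},{p2,p5},{p2,p7},{p4,p5},{p5,p6},{p2,p4,p5},{p3,p5,p6}} W34={{p5,p6},{p3,p5,p6}}
  W123={{p3,p6},{p3,p5,p6}} W124={{p2,p3},{p3,p5,p6}} W134={{p3,p5,p6}} W234={{p5,p6},{p3,p5,p6}}
  W1234={{p3,p5,p6}}
components per intersection:
  W1: {{p3},{p2,p3},{p3,p5},{p3,p6},{p3,p5,p6}}
  W2: {{p2},{p4},{p7},{p2,p3},{p2,p4},{p2,p5},{p2,p7},{p4,p5},{p2,p4,p5}} {{p6},{p3,p6},{p5,p6},{p3,p5,p6}}
  W3: {{p1}} {{p6},{p3,p6},{p5,p6},{p3,p5,p6}}
  W4: {{p2},{p5},{p2,p3},{p2,p4},{p2,p5},{p2,p7},{p3,p5},{p4,p5},{p5,p6},{p2,p4,p5},{p3,p5,p6}}
  W12: {{p2,p3}} {{p3,p6},{p3,p5,p6}}
  W13: {{p3,p6},{p3,p5,p6}}
  W14: {{p2,p3}} {{p3,p5},{p3,p5,p6}}
  W23: {{p6},{p3,p6},{p5,p6},{p3,p5,p6}}
  W24: {{p2},{p2,p3},{p2,p4},{p2,p5},{p2,p7},{p4,p5},{p2,p4,p5}} {{p5,p6},{p3,p5,p6}}
  W34: {{p5,p6},{p3,p5,p6}}
  W123: {{p3,p6},{p3,p5,p6}}
  W124: {{p2,p3}} {{p3,p5,p6}}
  W134: {{p3,p5,p6}}
  W234: {{p5,p6},{p3,p5,p6}}
  W1234: {{p3,p5,p6}}
C dims 6,9,5,1; δ0: rk 4, SNF 1^4; δ1: rk 4, SNF 1^4; δ2: rk 1, SNF 1^1
Ȟ^0: (6−4)−0=2 ⇒ Z^2
Ȟ^1: (9−4)−4=1 ⇒ Z
Ȟ^2: (5−1)−4=0 ⇒ 0


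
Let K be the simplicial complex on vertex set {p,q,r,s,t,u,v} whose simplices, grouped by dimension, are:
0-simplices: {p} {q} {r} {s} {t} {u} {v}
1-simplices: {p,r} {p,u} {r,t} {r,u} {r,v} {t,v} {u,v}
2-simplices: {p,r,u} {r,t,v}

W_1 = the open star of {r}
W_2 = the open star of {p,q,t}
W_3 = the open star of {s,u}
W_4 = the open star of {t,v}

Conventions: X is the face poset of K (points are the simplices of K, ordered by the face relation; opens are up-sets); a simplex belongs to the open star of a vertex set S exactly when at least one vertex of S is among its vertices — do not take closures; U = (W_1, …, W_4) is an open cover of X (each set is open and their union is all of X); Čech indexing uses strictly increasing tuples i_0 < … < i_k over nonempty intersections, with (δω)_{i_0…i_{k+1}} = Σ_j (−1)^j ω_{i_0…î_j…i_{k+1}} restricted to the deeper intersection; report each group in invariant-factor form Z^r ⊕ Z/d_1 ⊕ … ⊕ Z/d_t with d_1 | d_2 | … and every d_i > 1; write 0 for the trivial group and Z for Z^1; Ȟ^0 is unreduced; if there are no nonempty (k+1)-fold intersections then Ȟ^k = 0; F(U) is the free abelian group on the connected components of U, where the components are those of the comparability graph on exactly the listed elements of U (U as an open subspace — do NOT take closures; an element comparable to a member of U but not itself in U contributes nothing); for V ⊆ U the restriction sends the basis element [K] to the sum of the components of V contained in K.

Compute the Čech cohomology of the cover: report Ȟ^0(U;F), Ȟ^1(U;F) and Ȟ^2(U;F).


nerve of the cover:
  W1={{r},{p,r},{r,t},{r,u},{r,v},{p,r,u},{r,t,v}} W2={{p},{q},{t},{p,r},{p,u},{r,t},{t,v},{p,r,u},{r,t,v}} W3={{s},{u},{p,u},{r,u},{u,v},{p,r,u}} W4={{t},{v},{r,t},{r,v},{t,v},{u,v},{r,t,v}}
  W12={{p,r},{r,t},{p,r,u},{r,t,v}} W13={{r,u},{p,r,u}} W14={{r,t},{r,v},{r,t,v}} W23={{p,u},{p,r,u}} W24={{t},{r,t},{t,v},{r,t,v}} W34={{u,v}}
  W123={{p,r,u}} W124={{r,t},{r,t,v}}
components per intersection:
  W1: {{r},{p,r},{r,t},{r,u},{r,v},{p,r,u},{r,t,v}}
  W2: {{p},{p,r},{p,u},{p,r,u}} {{q}} {{t},{r,t},{t,v},{r,t,v}}
  W3: {{s}} {{u},{p,u},{r,u},{u,v},{p,r,u}}
  W4: {{t},{v},{r,t},{r,v},{t,v},{u,v},{r,t,v}}
  W12: {{p,r},{p,r,u}} {{r,t},{r,t,v}}
  W13: {{r,u},{p,r,u}}
  W14: {{r,t},{r,v},{r,t,v}}
  W23: {{p,u},{p,r,u}}
  W24: {{t},{r,t},{t,v},{r,t,v}}
  W34: {{u,v}}
  W123: {{p,r,u}}
  W124: {{r,t},{r,t,v}}
C dims 7,7,2; δ0: rk 4, SNF 1^4; δ1: rk 2, SNF 1^2
Ȟ^0 = (7 − 4) − 0 = 3, so Ȟ^0 ≅ Z^3
Ȟ^1 = (7 − 2) − 4 = 1, so Ȟ^1 ≅ Z
Ȟ^2 = (2 − 0) − 2 = 0, so Ȟ^2 ≅ 0

Ȟ^0(U;F) ≅ Z^3, Ȟ^1(U;F) ≅ Z, Ȟ^2(U;F) ≅ 0


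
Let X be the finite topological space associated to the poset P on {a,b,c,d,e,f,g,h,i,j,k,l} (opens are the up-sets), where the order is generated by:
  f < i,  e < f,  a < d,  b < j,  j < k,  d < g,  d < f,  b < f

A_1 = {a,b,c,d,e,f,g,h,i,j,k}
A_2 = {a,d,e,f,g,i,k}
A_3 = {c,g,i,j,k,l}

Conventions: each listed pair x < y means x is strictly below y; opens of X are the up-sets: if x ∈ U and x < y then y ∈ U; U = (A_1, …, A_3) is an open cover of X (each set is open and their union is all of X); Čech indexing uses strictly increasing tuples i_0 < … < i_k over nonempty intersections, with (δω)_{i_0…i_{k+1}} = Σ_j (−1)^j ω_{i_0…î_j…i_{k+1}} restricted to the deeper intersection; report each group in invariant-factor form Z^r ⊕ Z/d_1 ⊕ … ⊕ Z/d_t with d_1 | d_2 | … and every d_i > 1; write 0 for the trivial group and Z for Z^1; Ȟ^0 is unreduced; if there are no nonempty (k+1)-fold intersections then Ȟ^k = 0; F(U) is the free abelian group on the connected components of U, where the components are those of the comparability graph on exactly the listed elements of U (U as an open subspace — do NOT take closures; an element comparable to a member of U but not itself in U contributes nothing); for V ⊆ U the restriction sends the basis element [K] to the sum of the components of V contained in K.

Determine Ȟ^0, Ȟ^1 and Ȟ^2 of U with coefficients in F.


cover nerve:
  A12={a,d,e,f,g,i,k} A13={c,g,i,j,k} A23={g,i,k}
  A123={g,i,k}
components per intersection:
  A1: {a,b,d,e,f,g,i,j,k} {c} {h}
  A2: {a,d,e,f,g,i} {k}
  A3: {c} {g} {i} {j,k} {l}
  A12: {a,d,e,f,g,i} {k}
  A13: {c} {g} {i} {j,k}
  A23: {g} {i} {k}
  A123: {g} {i} {k}
C dims 10,9,3; δ0: rk 6, SNF 1^6; δ1: rk 3, SNF 1^3
Ȟ^0: (10−6)−0=4 ⇒ Z^4
Ȟ^1: (9−3)−6=0 ⇒ 0
Ȟ^2: (3−0)−3=0 ⇒ 0

Ȟ^0(U;F) ≅ Z^4, Ȟ^1(U;F) ≅ 0, Ȟ^2(U;F) ≅ 0


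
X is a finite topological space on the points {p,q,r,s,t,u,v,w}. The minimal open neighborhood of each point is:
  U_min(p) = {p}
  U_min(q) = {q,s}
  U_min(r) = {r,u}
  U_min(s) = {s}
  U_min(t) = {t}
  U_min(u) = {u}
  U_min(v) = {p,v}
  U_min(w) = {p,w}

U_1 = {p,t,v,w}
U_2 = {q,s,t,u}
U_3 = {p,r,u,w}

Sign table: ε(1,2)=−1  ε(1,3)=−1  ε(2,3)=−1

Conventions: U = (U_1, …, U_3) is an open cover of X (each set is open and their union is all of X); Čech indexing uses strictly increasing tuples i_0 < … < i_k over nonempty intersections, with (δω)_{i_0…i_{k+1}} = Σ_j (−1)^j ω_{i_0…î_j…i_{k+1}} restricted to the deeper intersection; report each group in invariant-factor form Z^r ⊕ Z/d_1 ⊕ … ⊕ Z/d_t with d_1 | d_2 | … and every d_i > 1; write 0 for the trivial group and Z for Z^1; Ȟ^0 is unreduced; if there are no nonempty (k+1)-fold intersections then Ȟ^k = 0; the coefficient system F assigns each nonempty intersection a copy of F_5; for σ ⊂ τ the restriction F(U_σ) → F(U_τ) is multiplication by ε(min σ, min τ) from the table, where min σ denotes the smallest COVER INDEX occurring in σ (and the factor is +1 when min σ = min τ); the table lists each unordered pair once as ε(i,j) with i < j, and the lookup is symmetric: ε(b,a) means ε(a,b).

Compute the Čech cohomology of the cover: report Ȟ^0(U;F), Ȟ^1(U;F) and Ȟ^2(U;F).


nonempty overlaps:
  U12={t} U13={p,w} U23={u}
C dims 3,3; δ0: rk_F5 3
degree 0: 3−3−0 = 0 → Ȟ^0 ≅ 0
degree 1: 3−0−3 = 0 → Ȟ^1 ≅ 0
degree 2: 0−0−0 = 0 → Ȟ^2 ≅ 0

Ȟ^0 = 0; Ȟ^1 = 0; Ȟ^2 = 0


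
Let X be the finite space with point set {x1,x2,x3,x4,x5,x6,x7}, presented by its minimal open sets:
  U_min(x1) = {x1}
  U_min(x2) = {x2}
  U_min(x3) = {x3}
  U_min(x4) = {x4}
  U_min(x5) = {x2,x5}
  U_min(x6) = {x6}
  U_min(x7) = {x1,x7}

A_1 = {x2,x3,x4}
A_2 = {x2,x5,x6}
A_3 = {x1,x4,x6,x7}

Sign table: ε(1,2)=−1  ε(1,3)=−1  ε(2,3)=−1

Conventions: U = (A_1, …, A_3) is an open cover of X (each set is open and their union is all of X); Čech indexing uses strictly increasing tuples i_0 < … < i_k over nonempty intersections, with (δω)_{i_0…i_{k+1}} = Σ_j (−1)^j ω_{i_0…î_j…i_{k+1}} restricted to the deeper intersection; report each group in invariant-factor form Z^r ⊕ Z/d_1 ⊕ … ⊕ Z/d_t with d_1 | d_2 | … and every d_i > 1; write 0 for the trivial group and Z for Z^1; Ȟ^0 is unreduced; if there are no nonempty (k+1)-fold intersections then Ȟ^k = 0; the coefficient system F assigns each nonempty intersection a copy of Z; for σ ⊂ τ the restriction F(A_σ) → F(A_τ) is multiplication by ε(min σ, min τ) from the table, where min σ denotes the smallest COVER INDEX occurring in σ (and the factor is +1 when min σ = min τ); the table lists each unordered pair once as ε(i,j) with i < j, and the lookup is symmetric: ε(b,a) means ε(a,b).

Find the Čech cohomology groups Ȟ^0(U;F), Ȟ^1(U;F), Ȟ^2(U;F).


Ȟ^0 ≅ 0, Ȟ^1 ≅ Z/2, Ȟ^2 ≅ 0

nerve simplices:
  A12={x2} A13={x4} A23={x6}
C dims 3,3; δ0: rk 3, SNF 1^2·2
degree 0: 3−3−0 = 0 → Ȟ^0 ≅ 0
degree 1: 3−0−3 = 0 plus torsion [2] → Ȟ^1 ≅ Z/2
degree 2: 0−0−0 = 0 → Ȟ^2 ≅ 0


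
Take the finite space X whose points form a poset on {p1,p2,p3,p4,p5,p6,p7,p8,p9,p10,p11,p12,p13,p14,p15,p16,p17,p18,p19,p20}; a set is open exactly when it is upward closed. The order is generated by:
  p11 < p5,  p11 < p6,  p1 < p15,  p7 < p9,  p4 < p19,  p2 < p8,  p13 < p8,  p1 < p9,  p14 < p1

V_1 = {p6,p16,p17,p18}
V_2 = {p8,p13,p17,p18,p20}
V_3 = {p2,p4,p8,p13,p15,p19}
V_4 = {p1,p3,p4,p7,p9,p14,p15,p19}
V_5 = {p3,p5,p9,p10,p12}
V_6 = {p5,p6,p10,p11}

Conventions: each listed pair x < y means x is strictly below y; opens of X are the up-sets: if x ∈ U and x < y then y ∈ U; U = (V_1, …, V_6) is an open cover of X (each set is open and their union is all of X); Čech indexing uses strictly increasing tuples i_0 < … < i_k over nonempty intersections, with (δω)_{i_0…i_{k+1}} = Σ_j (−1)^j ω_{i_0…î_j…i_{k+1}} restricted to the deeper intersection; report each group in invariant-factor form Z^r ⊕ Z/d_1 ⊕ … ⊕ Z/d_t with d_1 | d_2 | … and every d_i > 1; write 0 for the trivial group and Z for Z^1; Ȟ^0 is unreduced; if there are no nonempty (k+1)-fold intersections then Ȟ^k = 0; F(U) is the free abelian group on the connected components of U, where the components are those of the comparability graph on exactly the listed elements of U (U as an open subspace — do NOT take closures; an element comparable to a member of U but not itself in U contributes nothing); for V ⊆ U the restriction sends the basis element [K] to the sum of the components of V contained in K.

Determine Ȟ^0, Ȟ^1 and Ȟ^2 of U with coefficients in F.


Ȟ^0 ≅ Z^11,  Ȟ^1 ≅ 0,  Ȟ^2 ≅ 0

nonempty overlaps:
  V12={p17,p18} V16={p6} V23={p8,p13} V34={p4,p15,p19} V45={p3,p9} V56={p5,p10}
components per intersection:
  V1: {p6} {p16} {p17} {p18}
  V2: {p8,p13} {p17} {p18} {p20}
  V3: {p2,p8,p13} {p4,p19} {p15}
  V4: {p1,p7,p9,p14,p15} {p3} {p4,p19}
  V5: {p3} {p5} {p9} {p10} {p12}
  V6: {p5,p6,p11} {p10}
  V12: {p17} {p18}
  V16: {p6}
  V23: {p8,p13}
  V34: {p4,p19} {p15}
  V45: {p3} {p9}
  V56: {p5} {p10}
C dims 21,10; δ0: rk 10, SNF 1^10
degree 0: 21−10−0 = 11 → Ȟ^0 ≅ Z^11
degree 1: 10−0−10 = 0 → Ȟ^1 ≅ 0
degree 2: 0−0−0 = 0 → Ȟ^2 ≅ 0


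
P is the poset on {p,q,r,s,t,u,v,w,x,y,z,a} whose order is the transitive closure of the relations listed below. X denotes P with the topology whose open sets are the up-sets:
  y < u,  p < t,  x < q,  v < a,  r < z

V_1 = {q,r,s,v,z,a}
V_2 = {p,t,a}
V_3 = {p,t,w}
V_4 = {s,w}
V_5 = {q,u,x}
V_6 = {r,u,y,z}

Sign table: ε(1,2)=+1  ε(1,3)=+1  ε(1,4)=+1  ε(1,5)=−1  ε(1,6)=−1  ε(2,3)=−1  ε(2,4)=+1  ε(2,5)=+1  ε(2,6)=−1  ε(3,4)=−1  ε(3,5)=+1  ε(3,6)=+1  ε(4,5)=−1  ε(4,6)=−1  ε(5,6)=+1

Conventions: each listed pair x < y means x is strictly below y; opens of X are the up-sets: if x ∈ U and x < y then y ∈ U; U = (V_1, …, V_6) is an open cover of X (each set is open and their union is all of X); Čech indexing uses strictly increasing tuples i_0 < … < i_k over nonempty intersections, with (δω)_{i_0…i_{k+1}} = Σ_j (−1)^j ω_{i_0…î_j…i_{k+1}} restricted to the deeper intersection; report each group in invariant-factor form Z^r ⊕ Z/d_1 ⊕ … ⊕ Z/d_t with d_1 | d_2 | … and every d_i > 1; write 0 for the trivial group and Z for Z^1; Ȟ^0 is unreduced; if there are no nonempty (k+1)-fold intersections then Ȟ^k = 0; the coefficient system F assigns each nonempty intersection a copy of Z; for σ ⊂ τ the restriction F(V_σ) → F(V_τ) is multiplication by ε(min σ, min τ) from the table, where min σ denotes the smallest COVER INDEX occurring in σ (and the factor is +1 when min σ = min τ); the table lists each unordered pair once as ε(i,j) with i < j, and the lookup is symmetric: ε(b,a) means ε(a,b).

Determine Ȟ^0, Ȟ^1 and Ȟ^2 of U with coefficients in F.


Ȟ^0 = Z,  Ȟ^1 = Z^2,  Ȟ^2 = 0

cover nerve:
  V12={a} V14={s} V15={q} V16={r,z} V23={p,t} V34={w} V56={u}
C dims 6,7; δ0: rk 5, SNF 1^5
Ȟ^0: (6−5)−0=1 ⇒ Z
Ȟ^1: (7−0)−5=2 ⇒ Z^2
Ȟ^2: (0−0)−0=0 ⇒ 0


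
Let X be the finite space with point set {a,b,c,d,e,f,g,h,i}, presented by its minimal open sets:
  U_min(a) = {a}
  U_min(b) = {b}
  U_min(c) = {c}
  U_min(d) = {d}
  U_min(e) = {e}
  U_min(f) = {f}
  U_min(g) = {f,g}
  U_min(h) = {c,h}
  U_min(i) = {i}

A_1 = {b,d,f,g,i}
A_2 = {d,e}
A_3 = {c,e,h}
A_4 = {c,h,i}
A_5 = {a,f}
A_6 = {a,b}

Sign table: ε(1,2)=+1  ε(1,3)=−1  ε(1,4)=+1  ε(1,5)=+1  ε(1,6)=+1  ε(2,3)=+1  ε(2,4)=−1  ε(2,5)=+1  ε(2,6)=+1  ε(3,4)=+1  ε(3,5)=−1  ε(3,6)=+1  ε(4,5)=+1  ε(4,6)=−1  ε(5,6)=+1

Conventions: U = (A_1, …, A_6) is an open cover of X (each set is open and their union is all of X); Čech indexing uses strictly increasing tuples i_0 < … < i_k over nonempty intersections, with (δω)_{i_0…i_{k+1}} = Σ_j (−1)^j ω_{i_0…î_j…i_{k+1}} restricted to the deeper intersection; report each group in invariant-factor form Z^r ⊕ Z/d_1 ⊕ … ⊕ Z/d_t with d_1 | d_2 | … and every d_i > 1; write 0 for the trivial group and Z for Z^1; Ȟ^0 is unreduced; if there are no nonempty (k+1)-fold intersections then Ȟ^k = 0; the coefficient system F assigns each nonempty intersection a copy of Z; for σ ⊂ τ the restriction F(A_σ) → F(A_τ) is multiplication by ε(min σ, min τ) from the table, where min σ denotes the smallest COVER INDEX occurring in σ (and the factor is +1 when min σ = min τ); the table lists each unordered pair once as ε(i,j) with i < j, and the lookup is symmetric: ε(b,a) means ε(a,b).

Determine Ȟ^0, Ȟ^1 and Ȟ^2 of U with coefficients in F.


Ȟ^0 ≅ Z, Ȟ^1 ≅ Z^2, Ȟ^2 ≅ 0

nerve of the cover:
  A12={d} A14={i} A15={f} A16={b} A23={e} A34={c,h} A56={a}
C dims 6,7; δ0: rk 5, SNF 1^5
Ȟ^0 = (6 − 5) − 0 = 1, so Ȟ^0 ≅ Z
Ȟ^1 = (7 − 0) − 5 = 2, so Ȟ^1 ≅ Z^2
Ȟ^2 = (0 − 0) − 0 = 0, so Ȟ^2 ≅ 0


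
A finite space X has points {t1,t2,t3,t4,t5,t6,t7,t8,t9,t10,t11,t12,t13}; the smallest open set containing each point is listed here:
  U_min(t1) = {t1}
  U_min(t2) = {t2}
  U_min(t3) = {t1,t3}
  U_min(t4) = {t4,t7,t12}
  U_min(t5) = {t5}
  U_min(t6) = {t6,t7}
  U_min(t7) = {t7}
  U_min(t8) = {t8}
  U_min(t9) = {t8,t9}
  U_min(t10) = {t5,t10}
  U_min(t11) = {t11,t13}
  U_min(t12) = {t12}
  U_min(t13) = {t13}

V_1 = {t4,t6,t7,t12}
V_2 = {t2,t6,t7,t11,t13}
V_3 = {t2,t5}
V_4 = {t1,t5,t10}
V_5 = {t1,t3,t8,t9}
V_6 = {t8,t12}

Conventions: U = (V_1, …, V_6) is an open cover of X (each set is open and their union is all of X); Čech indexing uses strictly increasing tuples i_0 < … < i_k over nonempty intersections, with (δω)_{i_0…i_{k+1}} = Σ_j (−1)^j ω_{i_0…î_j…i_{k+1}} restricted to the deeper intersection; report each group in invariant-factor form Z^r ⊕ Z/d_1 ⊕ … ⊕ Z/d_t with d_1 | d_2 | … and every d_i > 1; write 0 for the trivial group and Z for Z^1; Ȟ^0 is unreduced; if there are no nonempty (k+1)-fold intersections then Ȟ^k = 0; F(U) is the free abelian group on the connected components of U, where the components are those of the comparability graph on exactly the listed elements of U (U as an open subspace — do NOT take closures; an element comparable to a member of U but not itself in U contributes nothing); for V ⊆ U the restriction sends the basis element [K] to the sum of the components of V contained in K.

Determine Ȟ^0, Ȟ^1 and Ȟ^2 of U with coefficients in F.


cover nerve:
  V12={t6,t7} V16={t12} V23={t2} V34={t5} V45={t1} V56={t8}
components per intersection:
  V1: {t4,t6,t7,t12}
  V2: {t2} {t6,t7} {t11,t13}
  V3: {t2} {t5}
  V4: {t1} {t5,t10}
  V5: {t1,t3} {t8,t9}
  V6: {t8} {t12}
  V12: {t6,t7}
  V16: {t12}
  V23: {t2}
  V34: {t5}
  V45: {t1}
  V56: {t8}
C dims 12,6; δ0: rk 6, SNF 1^6
Ȟ^0: (12−6)−0=6 ⇒ Z^6
Ȟ^1: (6−0)−6=0 ⇒ 0
Ȟ^2: (0−0)−0=0 ⇒ 0

Ȟ^0(U;F) ≅ Z^6, Ȟ^1(U;F) ≅ 0 and Ȟ^2(U;F) ≅ 0


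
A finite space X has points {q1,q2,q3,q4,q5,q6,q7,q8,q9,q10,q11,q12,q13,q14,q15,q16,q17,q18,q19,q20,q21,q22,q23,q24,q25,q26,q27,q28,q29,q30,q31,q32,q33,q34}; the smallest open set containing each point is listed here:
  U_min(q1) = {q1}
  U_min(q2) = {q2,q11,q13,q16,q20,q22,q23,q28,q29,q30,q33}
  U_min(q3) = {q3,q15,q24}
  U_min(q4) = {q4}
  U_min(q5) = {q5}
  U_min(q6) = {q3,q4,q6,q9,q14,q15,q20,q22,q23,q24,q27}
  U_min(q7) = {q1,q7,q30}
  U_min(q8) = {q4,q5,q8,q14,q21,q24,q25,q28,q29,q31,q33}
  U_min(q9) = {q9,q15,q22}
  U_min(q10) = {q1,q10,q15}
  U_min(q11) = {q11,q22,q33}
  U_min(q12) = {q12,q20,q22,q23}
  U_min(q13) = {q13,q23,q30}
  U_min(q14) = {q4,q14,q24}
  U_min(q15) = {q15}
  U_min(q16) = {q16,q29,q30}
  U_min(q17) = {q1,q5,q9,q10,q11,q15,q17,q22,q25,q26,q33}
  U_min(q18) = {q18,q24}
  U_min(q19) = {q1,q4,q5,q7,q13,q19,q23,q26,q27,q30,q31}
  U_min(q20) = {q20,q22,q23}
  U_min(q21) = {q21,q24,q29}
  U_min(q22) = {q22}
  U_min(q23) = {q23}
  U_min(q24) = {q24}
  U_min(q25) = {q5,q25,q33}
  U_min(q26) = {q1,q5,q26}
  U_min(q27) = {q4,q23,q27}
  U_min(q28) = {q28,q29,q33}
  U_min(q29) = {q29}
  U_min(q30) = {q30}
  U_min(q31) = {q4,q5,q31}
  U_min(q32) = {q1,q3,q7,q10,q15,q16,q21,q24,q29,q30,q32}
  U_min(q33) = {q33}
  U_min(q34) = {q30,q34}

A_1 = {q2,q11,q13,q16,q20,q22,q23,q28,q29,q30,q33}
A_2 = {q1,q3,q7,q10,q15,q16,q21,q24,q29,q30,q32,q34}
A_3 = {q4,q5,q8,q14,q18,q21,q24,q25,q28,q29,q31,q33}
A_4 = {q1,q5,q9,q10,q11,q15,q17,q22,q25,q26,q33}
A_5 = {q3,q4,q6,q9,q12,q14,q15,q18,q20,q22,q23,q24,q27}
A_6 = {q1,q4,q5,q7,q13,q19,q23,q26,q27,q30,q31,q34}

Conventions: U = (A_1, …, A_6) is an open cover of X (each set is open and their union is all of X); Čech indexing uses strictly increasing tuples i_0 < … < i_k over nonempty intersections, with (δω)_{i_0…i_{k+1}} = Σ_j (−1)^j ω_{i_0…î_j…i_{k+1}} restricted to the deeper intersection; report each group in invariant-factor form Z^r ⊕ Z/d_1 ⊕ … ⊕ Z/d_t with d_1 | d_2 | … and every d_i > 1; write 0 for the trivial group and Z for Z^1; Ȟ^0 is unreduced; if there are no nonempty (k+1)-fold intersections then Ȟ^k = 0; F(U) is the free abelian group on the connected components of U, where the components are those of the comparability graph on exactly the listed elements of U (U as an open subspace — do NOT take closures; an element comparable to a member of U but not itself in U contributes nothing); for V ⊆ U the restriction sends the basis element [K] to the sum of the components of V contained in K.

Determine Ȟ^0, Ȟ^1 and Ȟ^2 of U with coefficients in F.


nerve simplices:
  A12={q16,q29,q30} A13={q28,q29,q33} A14={q11,q22,q33} A15={q20,q22,q23} A16={q13,q23,q30} A23={q21,q24,q29} A24={q1,q10,q15} A25={q3,q15,q24} A26={q1,q7,q30,q34} A34={q5,q25,q33} A35={q4,q14,q18,q24} A36={q4,q5,q31} A45={q9,q15,q22} A46={q1,q5,q26} A56={q4,q23,q27}
  A123={q29} A126={q30} A134={q33} A145={q22} A156={q23} A235={q24} A245={q15} A246={q1} A346={q5} A356={q4}
components per intersection:
  A1: {q2,q11,q13,q16,q20,q22,q23,q28,q29,q30,q33}
  A2: {q1,q3,q7,q10,q15,q16,q21,q24,q29,q30,q32,q34}
  A3: {q4,q5,q8,q14,q18,q21,q24,q25,q28,q29,q31,q33}
  A4: {q1,q5,q9,q10,q11,q15,q17,q22,q25,q26,q33}
  A5: {q3,q4,q6,q9,q12,q14,q15,q18,q20,q22,q23,q24,q27}
  A6: {q1,q4,q5,q7,q13,q19,q23,q26,q27,q30,q31,q34}
  A12: {q16,q29,q30}
  A13: {q28,q29,q33}
  A14: {q11,q22,q33}
  A15: {q20,q22,q23}
  A16: {q13,q23,q30}
  A23: {q21,q24,q29}
  A24: {q1,q10,q15}
  A25: {q3,q15,q24}
  A26: {q1,q7,q30,q34}
  A34: {q5,q25,q33}
  A35: {q4,q14,q18,q24}
  A36: {q4,q5,q31}
  A45: {q9,q15,q22}
  A46: {q1,q5,q26}
  A56: {q4,q23,q27}
  A123: {q29}
  A126: {q30}
  A134: {q33}
  A145: {q22}
  A156: {q23}
  A235: {q24}
  A245: {q15}
  A246: {q1}
  A346: {q5}
  A356: {q4}
C dims 6,15,10; δ0: rk 5, SNF 1^5; δ1: rk 10, SNF 1^9·2
degree 0: 6−5−0 = 1 → Ȟ^0 ≅ Z
degree 1: 15−10−5 = 0 → Ȟ^1 ≅ 0
degree 2: 10−0−10 = 0 plus torsion [2] → Ȟ^2 ≅ Z/2

Ȟ^0 ≅ Z,  Ȟ^1 ≅ 0,  Ȟ^2 ≅ Z/2


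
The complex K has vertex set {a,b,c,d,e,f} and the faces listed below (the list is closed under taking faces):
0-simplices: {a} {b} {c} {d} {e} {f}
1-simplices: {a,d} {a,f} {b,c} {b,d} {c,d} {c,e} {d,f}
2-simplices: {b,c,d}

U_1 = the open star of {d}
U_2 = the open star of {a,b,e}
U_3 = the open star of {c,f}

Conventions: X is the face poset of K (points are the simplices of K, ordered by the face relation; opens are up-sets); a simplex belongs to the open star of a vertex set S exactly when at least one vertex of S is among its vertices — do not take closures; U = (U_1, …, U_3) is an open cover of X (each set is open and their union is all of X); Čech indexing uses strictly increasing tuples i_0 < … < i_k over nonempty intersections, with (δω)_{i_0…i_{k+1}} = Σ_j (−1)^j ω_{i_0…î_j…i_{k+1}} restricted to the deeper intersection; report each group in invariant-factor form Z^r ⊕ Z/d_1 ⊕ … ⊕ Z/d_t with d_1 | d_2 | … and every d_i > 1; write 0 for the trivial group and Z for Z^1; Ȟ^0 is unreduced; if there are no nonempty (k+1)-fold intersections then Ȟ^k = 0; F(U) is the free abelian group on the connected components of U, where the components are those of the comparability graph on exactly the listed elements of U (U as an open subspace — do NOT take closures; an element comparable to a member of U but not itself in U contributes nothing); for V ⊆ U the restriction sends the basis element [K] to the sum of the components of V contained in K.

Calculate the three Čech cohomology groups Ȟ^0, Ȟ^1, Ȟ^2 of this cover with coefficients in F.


Ȟ^0 ≅ Z, Ȟ^1 ≅ Z, Ȟ^2 ≅ 0

nerve simplices:
  U1={{d},{a,d},{b,d},{c,d},{d,f},{b,c,d}} U2={{a},{b},{e},{a,d},{a,f},{b,c},{b,d},{c,e},{b,c,d}} U3={{c},{f},{a,f},{b,c},{c,d},{c,e},{d,f},{b,c,d}}
  U12={{a,d},{b,d},{b,c,d}} U13={{c,d},{d,f},{b,c,d}} U23={{a,f},{b,c},{c,e},{b,c,d}}
  U123={{b,c,d}}
components per intersection:
  U1: {{d},{a,d},{b,d},{c,d},{d,f},{b,c,d}}
  U2: {{a},{a,d},{a,f}} {{b},{b,c},{b,d},{b,c,d}} {{e},{c,e}}
  U3: {{c},{b,c},{c,d},{c,e},{b,c,d}} {{f},{a,f},{d,f}}
  U12: {{a,d}} {{b,d},{b,c,d}}
  U13: {{c,d},{b,c,d}} {{d,f}}
  U23: {{a,f}} {{b,c},{b,c,d}} {{c,e}}
  U123: {{b,c,d}}
C dims 6,7,1; δ0: rk 5, SNF 1^5; δ1: rk 1, SNF 1^1
degree 0: 6−5−0 = 1 → Ȟ^0 ≅ Z
degree 1: 7−1−5 = 1 → Ȟ^1 ≅ Z
degree 2: 1−0−1 = 0 → Ȟ^2 ≅ 0


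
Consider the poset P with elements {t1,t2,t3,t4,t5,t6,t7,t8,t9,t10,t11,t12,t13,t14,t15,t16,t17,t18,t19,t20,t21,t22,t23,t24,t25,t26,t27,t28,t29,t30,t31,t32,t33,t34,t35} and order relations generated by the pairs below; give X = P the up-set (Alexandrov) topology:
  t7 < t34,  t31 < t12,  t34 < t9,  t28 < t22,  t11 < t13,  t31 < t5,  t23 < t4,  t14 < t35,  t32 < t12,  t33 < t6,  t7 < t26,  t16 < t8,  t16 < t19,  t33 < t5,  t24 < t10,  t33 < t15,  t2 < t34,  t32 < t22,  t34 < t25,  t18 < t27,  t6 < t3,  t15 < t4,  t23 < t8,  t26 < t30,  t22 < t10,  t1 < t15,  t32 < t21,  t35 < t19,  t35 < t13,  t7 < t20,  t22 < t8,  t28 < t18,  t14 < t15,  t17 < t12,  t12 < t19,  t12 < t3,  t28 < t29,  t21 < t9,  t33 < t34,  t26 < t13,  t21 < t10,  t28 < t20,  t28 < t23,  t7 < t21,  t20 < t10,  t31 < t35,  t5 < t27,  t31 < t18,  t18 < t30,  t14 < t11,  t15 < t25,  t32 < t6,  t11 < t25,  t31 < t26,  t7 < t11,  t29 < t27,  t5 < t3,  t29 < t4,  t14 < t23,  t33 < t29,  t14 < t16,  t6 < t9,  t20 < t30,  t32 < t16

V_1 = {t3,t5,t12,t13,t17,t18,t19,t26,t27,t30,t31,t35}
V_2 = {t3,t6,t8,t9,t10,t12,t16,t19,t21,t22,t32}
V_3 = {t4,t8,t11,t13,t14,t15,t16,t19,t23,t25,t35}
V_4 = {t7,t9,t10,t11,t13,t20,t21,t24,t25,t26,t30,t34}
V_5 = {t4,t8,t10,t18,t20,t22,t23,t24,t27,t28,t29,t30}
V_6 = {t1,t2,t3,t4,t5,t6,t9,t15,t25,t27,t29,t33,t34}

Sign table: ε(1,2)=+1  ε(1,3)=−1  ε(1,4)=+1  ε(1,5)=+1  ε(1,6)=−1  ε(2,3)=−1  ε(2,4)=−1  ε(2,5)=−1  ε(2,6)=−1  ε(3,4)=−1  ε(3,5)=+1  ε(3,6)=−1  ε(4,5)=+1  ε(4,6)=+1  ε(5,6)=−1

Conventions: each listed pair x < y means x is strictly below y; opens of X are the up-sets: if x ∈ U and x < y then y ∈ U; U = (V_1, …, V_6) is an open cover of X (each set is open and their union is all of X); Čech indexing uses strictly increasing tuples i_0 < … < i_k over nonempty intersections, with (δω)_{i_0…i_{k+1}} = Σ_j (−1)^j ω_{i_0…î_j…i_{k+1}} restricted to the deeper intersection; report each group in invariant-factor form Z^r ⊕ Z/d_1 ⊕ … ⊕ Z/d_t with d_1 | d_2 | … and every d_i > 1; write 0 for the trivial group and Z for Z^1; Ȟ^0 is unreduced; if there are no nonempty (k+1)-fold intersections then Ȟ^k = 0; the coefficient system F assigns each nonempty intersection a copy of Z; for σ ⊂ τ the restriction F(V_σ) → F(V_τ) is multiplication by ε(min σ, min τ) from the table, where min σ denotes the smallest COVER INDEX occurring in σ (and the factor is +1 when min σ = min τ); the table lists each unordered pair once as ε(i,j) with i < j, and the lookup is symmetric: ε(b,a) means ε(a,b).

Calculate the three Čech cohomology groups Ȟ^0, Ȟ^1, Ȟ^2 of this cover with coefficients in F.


Ȟ^0 ≅ 0; Ȟ^1 ≅ Z/2; Ȟ^2 ≅ Z

intersection data:
  V12={t3,t12,t19} V13={t13,t19,t35} V14={t13,t26,t30} V15={t18,t27,t30} V16={t3,t5,t27} V23={t8,t16,t19} V24={t9,t10,t21} V25={t8,t10,t22} V26={t3,t6,t9} V34={t11,t13,t25} V35={t4,t8,t23} V36={t4,t15,t25} V45={t10,t20,t24,t30} V46={t9,t25,t34} V56={t4,t27,t29}
  V123={t19} V126={t3} V134={t13} V145={t30} V156={t27} V235={t8} V245={t10} V246={t9} V346={t25} V356={t4}
C dims 6,15,10; δ0: rk 6, SNF 1^5·2; δ1: rk 9, SNF 1^9
Ȟ^0 = (6 − 6) − 0 = 0, so Ȟ^0 ≅ 0
Ȟ^1 = (15 − 9) − 6 = 0 plus torsion [2], so Ȟ^1 ≅ Z/2
Ȟ^2 = (10 − 0) − 9 = 1, so Ȟ^2 ≅ Z


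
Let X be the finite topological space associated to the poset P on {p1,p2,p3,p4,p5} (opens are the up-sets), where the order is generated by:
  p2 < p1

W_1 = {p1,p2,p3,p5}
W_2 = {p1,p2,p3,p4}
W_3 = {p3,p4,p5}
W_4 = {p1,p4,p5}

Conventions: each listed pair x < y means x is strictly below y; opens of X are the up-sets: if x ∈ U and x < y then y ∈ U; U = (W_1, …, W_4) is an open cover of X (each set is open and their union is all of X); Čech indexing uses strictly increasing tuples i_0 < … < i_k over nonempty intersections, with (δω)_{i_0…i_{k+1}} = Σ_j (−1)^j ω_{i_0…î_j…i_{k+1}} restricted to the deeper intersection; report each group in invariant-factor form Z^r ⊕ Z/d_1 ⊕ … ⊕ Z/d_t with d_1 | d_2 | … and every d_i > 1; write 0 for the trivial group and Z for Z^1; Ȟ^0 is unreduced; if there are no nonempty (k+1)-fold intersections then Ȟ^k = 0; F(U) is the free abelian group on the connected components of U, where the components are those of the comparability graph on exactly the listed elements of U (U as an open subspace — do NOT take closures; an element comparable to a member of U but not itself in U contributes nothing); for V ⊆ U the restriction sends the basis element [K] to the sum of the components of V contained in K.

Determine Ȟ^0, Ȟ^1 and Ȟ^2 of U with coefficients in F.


nonempty overlaps:
  W12={p1,p2,p3} W13={p3,p5} W14={p1,p5} W23={p3,p4} W24={p1,p4} W34={p4,p5}
  W123={p3} W124={p1} W134={p5} W234={p4}
components per intersection:
  W1: {p1,p2} {p3} {p5}
  W2: {p1,p2} {p3} {p4}
  W3: {p3} {p4} {p5}
  W4: {p1} {p4} {p5}
  W12: {p1,p2} {p3}
  W13: {p3} {p5}
  W14: {p1} {p5}
  W23: {p3} {p4}
  W24: {p1} {p4}
  W34: {p4} {p5}
  W123: {p3}
  W124: {p1}
  W134: {p5}
  W234: {p4}
C dims 12,12,4; δ0: rk 8, SNF 1^8; δ1: rk 4, SNF 1^4
degree 0: 12−8−0 = 4 → Ȟ^0 ≅ Z^4
degree 1: 12−4−8 = 0 → Ȟ^1 ≅ 0
degree 2: 4−0−4 = 0 → Ȟ^2 ≅ 0

Ȟ^0(U;F) ≅ Z^4,  Ȟ^1(U;F) ≅ 0,  Ȟ^2(U;F) ≅ 0


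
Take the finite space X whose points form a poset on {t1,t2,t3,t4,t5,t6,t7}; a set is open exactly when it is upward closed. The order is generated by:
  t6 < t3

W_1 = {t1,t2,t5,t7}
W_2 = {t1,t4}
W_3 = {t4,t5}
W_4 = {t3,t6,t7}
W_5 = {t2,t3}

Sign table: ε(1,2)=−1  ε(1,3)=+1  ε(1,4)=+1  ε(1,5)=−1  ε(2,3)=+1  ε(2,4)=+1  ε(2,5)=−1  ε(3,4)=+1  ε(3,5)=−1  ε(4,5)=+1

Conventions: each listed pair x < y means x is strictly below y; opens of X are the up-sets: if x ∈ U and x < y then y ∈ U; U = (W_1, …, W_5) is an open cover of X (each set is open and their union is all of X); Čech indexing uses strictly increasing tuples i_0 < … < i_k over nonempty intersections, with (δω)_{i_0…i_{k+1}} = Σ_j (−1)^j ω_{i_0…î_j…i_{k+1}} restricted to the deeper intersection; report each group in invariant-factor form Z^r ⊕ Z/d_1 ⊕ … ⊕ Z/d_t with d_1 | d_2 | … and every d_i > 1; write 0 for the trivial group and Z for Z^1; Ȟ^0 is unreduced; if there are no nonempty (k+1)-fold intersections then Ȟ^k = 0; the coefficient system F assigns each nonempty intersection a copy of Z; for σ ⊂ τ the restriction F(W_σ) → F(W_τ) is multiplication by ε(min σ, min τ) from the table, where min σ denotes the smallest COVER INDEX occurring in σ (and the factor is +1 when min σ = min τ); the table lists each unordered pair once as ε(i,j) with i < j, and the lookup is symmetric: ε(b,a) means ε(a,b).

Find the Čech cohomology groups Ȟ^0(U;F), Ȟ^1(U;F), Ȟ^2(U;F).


cover nerve:
  W12={t1} W13={t5} W14={t7} W15={t2} W23={t4} W45={t3}
C dims 5,6; δ0: rk 5, SNF 1^4·2
Ȟ^0: (5−5)−0=0 ⇒ 0
Ȟ^1: (6−0)−5=1 plus torsion [2] ⇒ Z ⊕ Z/2
Ȟ^2: (0−0)−0=0 ⇒ 0

Ȟ^0 = 0; Ȟ^1 = Z ⊕ Z/2; Ȟ^2 = 0
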